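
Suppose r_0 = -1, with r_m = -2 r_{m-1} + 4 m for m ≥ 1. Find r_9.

r_1 = -2(-1) + 4 = 6
r_2 = -2(6) + 8 = -4
r_3 = -2(-4) + 12 = 20
r_4 = -2(20) + 16 = -24
r_5 = -2(-24) + 20 = 68
r_6 = -2(68) + 24 = -112
r_7 = -2(-112) + 28 = 252
r_8 = -2(252) + 32 = -472
r_9 = -2(-472) + 36 = 980

980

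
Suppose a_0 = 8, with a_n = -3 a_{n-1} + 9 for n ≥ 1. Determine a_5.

-1395

a_1 = -3*8 + 9 = -15
a_2 = -3*(-15) + 9 = 54
a_3 = -3*54 + 9 = -153
a_4 = -3*(-153) + 9 = 468
a_5 = -3*468 + 9 = -1395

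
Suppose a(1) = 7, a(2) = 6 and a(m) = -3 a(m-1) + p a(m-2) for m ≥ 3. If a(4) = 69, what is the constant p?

a(3) = -18 + 7p
a(4) = 54 - 15p
So 54 - 15p = 69, giving p = -1.

-1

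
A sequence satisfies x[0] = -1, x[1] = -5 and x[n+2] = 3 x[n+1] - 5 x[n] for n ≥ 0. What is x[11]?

3370

x[2] = 3·(-5) - 5·(-1) = -10
x[3] = 3·(-10) - 5·(-5) = -5
x[4] = 3·(-5) - 5·(-10) = 35
x[5] = 3·35 - 5·(-5) = 130
x[6] = 3·130 - 5·35 = 215
x[7] = 3·215 - 5·130 = -5
x[8] = 3·(-5) - 5·215 = -1090
x[9] = 3·(-1090) - 5·(-5) = -3245
x[10] = 3·(-3245) - 5·(-1090) = -4285
x[11] = 3·(-4285) - 5·(-3245) = 3370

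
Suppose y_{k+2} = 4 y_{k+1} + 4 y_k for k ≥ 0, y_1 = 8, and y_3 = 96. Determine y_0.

-4

Let y_0 = v.
y_2 = 32 + 4v
y_3 = 160 + 16v
So 160 + 16v = 96, giving v = -4.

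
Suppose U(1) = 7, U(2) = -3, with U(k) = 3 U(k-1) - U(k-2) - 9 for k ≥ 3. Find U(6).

U(3) = 3·(-3) - 7 - 9 = -25
U(4) = 3·(-25) - (-3) - 9 = -81
U(5) = 3·(-81) - (-25) - 9 = -227
U(6) = 3·(-227) - (-81) - 9 = -609

-609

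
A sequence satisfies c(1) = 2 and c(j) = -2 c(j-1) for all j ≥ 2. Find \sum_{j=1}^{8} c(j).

-170

c(2) = -2(2) = -4
c(3) = -2(-4) = 8
c(4) = -2(8) = -16
c(5) = -2(-16) = 32
c(6) = -2(32) = -64
c(7) = -2(-64) = 128
c(8) = -2(128) = -256
Sum = 2 + (-4) + 8 + (-16) + 32 + (-64) + 128 + (-256) = -170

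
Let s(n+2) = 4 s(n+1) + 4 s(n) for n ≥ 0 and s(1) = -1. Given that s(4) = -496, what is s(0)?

Let s(0) = y.
s(2) = -4 + 4y
s(3) = -20 + 16y
s(4) = -96 + 80y
So -96 + 80y = -496, giving y = -5.

-5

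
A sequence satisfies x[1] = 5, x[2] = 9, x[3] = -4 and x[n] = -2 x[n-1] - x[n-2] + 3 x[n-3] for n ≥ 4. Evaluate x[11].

-1050

x[4] = -2(-4) - 9 + 3(5) = 14
x[5] = -2(14) - (-4) + 3(9) = 3
x[6] = -2(3) - 14 + 3(-4) = -32
x[7] = -2(-32) - 3 + 3(14) = 103
x[8] = -2(103) - (-32) + 3(3) = -165
x[9] = -2(-165) - 103 + 3(-32) = 131
x[10] = -2(131) - (-165) + 3(103) = 212
x[11] = -2(212) - 131 + 3(-165) = -1050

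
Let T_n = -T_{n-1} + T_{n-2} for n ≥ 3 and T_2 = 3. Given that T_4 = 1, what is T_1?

Let T_1 = x.
T_3 = -3 + x
T_4 = 6 - x
So 6 - x = 1, giving x = 5.

5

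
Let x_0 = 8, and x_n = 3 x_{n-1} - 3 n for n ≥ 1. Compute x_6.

x_1 = 3*8 - 3 = 21
x_2 = 3*21 - 6 = 57
x_3 = 3*57 - 9 = 162
x_4 = 3*162 - 12 = 474
x_5 = 3*474 - 15 = 1407
x_6 = 3*1407 - 18 = 4203

4203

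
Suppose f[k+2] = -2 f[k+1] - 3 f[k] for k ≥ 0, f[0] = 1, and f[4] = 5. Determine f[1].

Let f[1] = y.
f[2] = -3 - 2y
f[3] = 6 + y
f[4] = -3 + 4y
So -3 + 4y = 5, giving y = 2.

2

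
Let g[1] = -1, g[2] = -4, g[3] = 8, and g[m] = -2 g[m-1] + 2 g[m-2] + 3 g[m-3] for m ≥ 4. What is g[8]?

g[4] = -2*8 + 2*(-4) + 3*(-1) = -27
g[5] = -2*(-27) + 2*8 + 3*(-4) = 58
g[6] = -2*58 + 2*(-27) + 3*8 = -146
g[7] = -2*(-146) + 2*58 + 3*(-27) = 327
g[8] = -2*327 + 2*(-146) + 3*58 = -772

-772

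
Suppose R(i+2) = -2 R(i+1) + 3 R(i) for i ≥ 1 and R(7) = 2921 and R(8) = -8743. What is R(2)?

-7

Rearranging, R(i-2) = (R(i) + 2 R(i-1)) / 3.
R(6) = (-8743 + 2(2921)) / 3 = -2901/3 = -967
R(5) = (2921 + 2(-967)) / 3 = 987/3 = 329
R(4) = (-967 + 2(329)) / 3 = -309/3 = -103
R(3) = (329 + 2(-103)) / 3 = 123/3 = 41
R(2) = (-103 + 2(41)) / 3 = -21/3 = -7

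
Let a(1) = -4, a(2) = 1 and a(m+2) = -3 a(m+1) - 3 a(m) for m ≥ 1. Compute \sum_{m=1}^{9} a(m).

-222

a(3) = -3·1 - 3·(-4) = 9
a(4) = -3·9 - 3·1 = -30
a(5) = -3·(-30) - 3·9 = 63
a(6) = -3·63 - 3·(-30) = -99
a(7) = -3·(-99) - 3·63 = 108
a(8) = -3·108 - 3·(-99) = -27
a(9) = -3·(-27) - 3·108 = -243
Sum = (-4) + 1 + 9 + (-30) + 63 + (-99) + 108 + (-27) + (-243) = -222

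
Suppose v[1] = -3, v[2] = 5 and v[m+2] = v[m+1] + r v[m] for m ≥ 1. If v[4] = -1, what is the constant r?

-3

v[3] = 5 - 3r
v[4] = 5 + 2r
So 5 + 2r = -1, giving r = -3.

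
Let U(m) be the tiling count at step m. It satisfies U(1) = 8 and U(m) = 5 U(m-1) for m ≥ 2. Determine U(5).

5000

U(2) = 5*8 = 40
U(3) = 5*40 = 200
U(4) = 5*200 = 1000
U(5) = 5*1000 = 5000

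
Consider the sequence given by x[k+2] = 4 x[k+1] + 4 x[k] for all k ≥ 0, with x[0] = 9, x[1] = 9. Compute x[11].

96740352

x[2] = 4*9 + 4*9 = 72
x[3] = 4*72 + 4*9 = 324
x[4] = 4*324 + 4*72 = 1584
x[5] = 4*1584 + 4*324 = 7632
x[6] = 4*7632 + 4*1584 = 36864
x[7] = 4*36864 + 4*7632 = 177984
x[8] = 4*177984 + 4*36864 = 859392
x[9] = 4*859392 + 4*177984 = 4149504
x[10] = 4*4149504 + 4*859392 = 20035584
x[11] = 4*20035584 + 4*4149504 = 96740352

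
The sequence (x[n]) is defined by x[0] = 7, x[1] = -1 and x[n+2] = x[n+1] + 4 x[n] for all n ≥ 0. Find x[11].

x[2] = (-1) + 4(7) = 27
x[3] = 27 + 4(-1) = 23
x[4] = 23 + 4(27) = 131
x[5] = 131 + 4(23) = 223
x[6] = 223 + 4(131) = 747
x[7] = 747 + 4(223) = 1639
x[8] = 1639 + 4(747) = 4627
x[9] = 4627 + 4(1639) = 11183
x[10] = 11183 + 4(4627) = 29691
x[11] = 29691 + 4(11183) = 74423

74423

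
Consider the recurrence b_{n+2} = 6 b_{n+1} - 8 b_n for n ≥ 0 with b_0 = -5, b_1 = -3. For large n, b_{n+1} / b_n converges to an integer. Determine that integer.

The characteristic equation is r^2 - 6r + 8 = 0, which factors as (r - 4)(r - 2) = 0.
So the roots are 4 and 2. Since |4| > |2| and the coefficient of 4^n is non-zero, the ratio tends to 4.

4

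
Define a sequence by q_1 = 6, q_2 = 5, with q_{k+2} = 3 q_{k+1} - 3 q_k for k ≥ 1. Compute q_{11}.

1701

q_3 = 3(5) - 3(6) = -3
q_4 = 3(-3) - 3(5) = -24
q_5 = 3(-24) - 3(-3) = -63
q_6 = 3(-63) - 3(-24) = -117
q_7 = 3(-117) - 3(-63) = -162
q_8 = 3(-162) - 3(-117) = -135
q_9 = 3(-135) - 3(-162) = 81
q_{10} = 3(81) - 3(-135) = 648
q_{11} = 3(648) - 3(81) = 1701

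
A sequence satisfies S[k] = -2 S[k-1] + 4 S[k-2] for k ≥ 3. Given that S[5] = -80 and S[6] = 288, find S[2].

6

Rearranging, S[k-2] = (S[k] + 2 S[k-1]) / 4.
S[4] = (288 + 2(-80)) / 4 = 128/4 = 32
S[3] = (-80 + 2(32)) / 4 = -16/4 = -4
S[2] = (32 + 2(-4)) / 4 = 24/4 = 6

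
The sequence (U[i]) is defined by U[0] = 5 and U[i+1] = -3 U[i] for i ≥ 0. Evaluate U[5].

U[1] = -3·5 = -15
U[2] = -3·(-15) = 45
U[3] = -3·45 = -135
U[4] = -3·(-135) = 405
U[5] = -3·405 = -1215

-1215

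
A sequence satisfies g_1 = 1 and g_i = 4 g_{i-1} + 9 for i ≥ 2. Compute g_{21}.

4398046511101

The fixed point is 9/(1 - 4) = -3, so g_i + 3 = 4(g_{i-1} + 3).
Hence g_i = 4·4^{i-1} - 3.
g_{21} = 4·4^{20} - 3 = 4·1099511627776 - 3 = 4398046511101.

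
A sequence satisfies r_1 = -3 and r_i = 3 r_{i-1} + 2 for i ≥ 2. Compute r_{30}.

The fixed point is 2/(1 - 3) = -1, so r_i + 1 = 3(r_{i-1} + 1).
Hence r_i = -2·3^{i-1} - 1.
r_{30} = -2·3^{29} - 1 = -2·68630377364883 - 1 = -137260754729767.

-137260754729767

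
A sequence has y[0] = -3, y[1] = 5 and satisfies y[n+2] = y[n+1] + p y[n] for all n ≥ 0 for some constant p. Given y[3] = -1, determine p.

-3

y[2] = 5 - 3p
y[3] = 5 + 2p
So 5 + 2p = -1, giving p = -3.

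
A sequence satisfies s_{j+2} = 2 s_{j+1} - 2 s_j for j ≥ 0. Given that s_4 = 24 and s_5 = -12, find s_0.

Rearranging, s_{j-2} = (s_j - 2 s_{j-1}) / -2.
s_3 = (-12 - 2*24) / -2 = -60/-2 = 30
s_2 = (24 - 2*30) / -2 = -36/-2 = 18
s_1 = (30 - 2*18) / -2 = -6/-2 = 3
s_0 = (18 - 2*3) / -2 = 12/-2 = -6

-6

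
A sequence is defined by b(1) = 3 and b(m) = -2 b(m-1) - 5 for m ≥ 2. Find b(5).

b(2) = -2·3 - 5 = -11
b(3) = -2·(-11) - 5 = 17
b(4) = -2·17 - 5 = -39
b(5) = -2·(-39) - 5 = 73

73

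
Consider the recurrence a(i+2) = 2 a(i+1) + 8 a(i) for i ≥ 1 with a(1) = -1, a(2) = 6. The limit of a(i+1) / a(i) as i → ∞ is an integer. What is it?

4

The characteristic equation is r^2 - 2r - 8 = 0, which factors as (r - 4)(r + 2) = 0.
So the roots are 4 and -2. Since |4| > |-2| and the coefficient of 4^i is non-zero, the ratio tends to 4.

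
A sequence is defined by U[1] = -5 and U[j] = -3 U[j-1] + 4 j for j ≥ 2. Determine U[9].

U[2] = -3*(-5) + 8 = 23
U[3] = -3*23 + 12 = -57
U[4] = -3*(-57) + 16 = 187
U[5] = -3*187 + 20 = -541
U[6] = -3*(-541) + 24 = 1647
U[7] = -3*1647 + 28 = -4913
U[8] = -3*(-4913) + 32 = 14771
U[9] = -3*14771 + 36 = -44277

-44277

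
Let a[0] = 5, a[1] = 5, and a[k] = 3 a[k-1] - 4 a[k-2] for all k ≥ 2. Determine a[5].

-115

a[2] = 3(5) - 4(5) = -5
a[3] = 3(-5) - 4(5) = -35
a[4] = 3(-35) - 4(-5) = -85
a[5] = 3(-85) - 4(-35) = -115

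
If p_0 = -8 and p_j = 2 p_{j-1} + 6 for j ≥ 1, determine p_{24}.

The fixed point is 6/(1 - 2) = -6, so p_j + 6 = 2(p_{j-1} + 6).
Hence p_j = -2·2^j - 6.
p_{24} = -2·2^{24} - 6 = -2·16777216 - 6 = -33554438.

-33554438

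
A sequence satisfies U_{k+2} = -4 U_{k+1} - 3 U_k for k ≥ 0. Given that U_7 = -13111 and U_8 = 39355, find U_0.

Rearranging, U_{k-2} = (U_k + 4 U_{k-1}) / -3.
U_6 = (39355 + 4·(-13111)) / -3 = -13089/-3 = 4363
U_5 = (-13111 + 4·4363) / -3 = 4341/-3 = -1447
U_4 = (4363 + 4·(-1447)) / -3 = -1425/-3 = 475
U_3 = (-1447 + 4·475) / -3 = 453/-3 = -151
U_2 = (475 + 4·(-151)) / -3 = -129/-3 = 43
U_1 = (-151 + 4·43) / -3 = 21/-3 = -7
U_0 = (43 + 4·(-7)) / -3 = 15/-3 = -5

-5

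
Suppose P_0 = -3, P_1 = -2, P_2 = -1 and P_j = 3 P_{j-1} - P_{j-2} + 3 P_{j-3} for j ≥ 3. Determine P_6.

-289

P_3 = 3(-1) - (-2) + 3(-3) = -10
P_4 = 3(-10) - (-1) + 3(-2) = -35
P_5 = 3(-35) - (-10) + 3(-1) = -98
P_6 = 3(-98) - (-35) + 3(-10) = -289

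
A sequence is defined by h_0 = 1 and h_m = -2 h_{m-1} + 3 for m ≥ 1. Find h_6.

1

h_1 = -2·1 + 3 = 1
h_2 = -2·1 + 3 = 1
h_3 = -2·1 + 3 = 1
h_4 = -2·1 + 3 = 1
h_5 = -2·1 + 3 = 1
h_6 = -2·1 + 3 = 1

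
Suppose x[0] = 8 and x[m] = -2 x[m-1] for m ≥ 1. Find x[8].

2048

x[1] = -2*8 = -16
x[2] = -2*(-16) = 32
x[3] = -2*32 = -64
x[4] = -2*(-64) = 128
x[5] = -2*128 = -256
x[6] = -2*(-256) = 512
x[7] = -2*512 = -1024
x[8] = -2*(-1024) = 2048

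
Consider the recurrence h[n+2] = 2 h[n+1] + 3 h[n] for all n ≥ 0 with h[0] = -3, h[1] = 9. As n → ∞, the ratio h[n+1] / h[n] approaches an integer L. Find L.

The characteristic equation is r^2 - 2r - 3 = 0, which factors as (r - 3)(r + 1) = 0.
So the roots are 3 and -1. Since |3| > |-1| and the coefficient of 3^n is non-zero, the ratio tends to 3.

3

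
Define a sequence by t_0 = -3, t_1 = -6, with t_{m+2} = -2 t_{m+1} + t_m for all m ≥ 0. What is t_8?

t_2 = -2(-6) + (-3) = 9
t_3 = -2(9) + (-6) = -24
t_4 = -2(-24) + 9 = 57
t_5 = -2(57) + (-24) = -138
t_6 = -2(-138) + 57 = 333
t_7 = -2(333) + (-138) = -804
t_8 = -2(-804) + 333 = 1941

1941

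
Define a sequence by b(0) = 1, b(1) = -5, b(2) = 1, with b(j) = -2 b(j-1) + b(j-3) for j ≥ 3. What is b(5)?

7

b(3) = -2(1) + 1 = -1
b(4) = -2(-1) + (-5) = -3
b(5) = -2(-3) + 1 = 7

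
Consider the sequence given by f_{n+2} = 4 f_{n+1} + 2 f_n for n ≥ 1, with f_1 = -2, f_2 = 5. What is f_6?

1460

f_3 = 4·5 + 2·(-2) = 16
f_4 = 4·16 + 2·5 = 74
f_5 = 4·74 + 2·16 = 328
f_6 = 4·328 + 2·74 = 1460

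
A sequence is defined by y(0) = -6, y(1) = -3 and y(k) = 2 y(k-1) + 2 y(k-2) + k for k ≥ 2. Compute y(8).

-5294

y(2) = 2(-3) + 2(-6) + 2 = -16
y(3) = 2(-16) + 2(-3) + 3 = -35
y(4) = 2(-35) + 2(-16) + 4 = -98
y(5) = 2(-98) + 2(-35) + 5 = -261
y(6) = 2(-261) + 2(-98) + 6 = -712
y(7) = 2(-712) + 2(-261) + 7 = -1939
y(8) = 2(-1939) + 2(-712) + 8 = -5294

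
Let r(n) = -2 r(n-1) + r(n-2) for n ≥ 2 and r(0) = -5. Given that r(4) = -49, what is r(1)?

Let r(1) = y.
r(2) = -5 - 2y
r(3) = 10 + 5y
r(4) = -25 - 12y
So -25 - 12y = -49, giving y = 2.

2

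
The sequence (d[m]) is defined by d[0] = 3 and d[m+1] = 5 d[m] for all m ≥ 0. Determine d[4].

d[1] = 5*3 = 15
d[2] = 5*15 = 75
d[3] = 5*75 = 375
d[4] = 5*375 = 1875

1875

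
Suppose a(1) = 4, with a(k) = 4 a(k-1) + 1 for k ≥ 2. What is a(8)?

70997

a(2) = 4(4) + 1 = 17
a(3) = 4(17) + 1 = 69
a(4) = 4(69) + 1 = 277
a(5) = 4(277) + 1 = 1109
a(6) = 4(1109) + 1 = 4437
a(7) = 4(4437) + 1 = 17749
a(8) = 4(17749) + 1 = 70997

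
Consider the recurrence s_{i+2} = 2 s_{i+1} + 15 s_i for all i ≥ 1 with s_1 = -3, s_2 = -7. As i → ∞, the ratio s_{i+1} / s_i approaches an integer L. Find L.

5

The characteristic equation is r^2 - 2r - 15 = 0, which factors as (r - 5)(r + 3) = 0.
So the roots are 5 and -3. Since |5| > |-3| and the coefficient of 5^i is non-zero, the ratio tends to 5.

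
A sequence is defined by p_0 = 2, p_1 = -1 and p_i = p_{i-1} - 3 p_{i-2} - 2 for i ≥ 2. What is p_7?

p_2 = (-1) - 3(2) - 2 = -9
p_3 = (-9) - 3(-1) - 2 = -8
p_4 = (-8) - 3(-9) - 2 = 17
p_5 = 17 - 3(-8) - 2 = 39
p_6 = 39 - 3(17) - 2 = -14
p_7 = (-14) - 3(39) - 2 = -133

-133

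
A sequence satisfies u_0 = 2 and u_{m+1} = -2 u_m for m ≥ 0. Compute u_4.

u_1 = -2·2 = -4
u_2 = -2·(-4) = 8
u_3 = -2·8 = -16
u_4 = -2·(-16) = 32

32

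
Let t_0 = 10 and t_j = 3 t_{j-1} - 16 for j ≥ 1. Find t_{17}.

258280334

The fixed point is -16/(1 - 3) = 8, so t_j - 8 = 3(t_{j-1} - 8).
Hence t_j = 2·3^j + 8.
t_{17} = 2·3^{17} + 8 = 2·129140163 + 8 = 258280334.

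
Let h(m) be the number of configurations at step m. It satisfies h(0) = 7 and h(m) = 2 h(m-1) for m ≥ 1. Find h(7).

h(1) = 2·7 = 14
h(2) = 2·14 = 28
h(3) = 2·28 = 56
h(4) = 2·56 = 112
h(5) = 2·112 = 224
h(6) = 2·224 = 448
h(7) = 2·448 = 896

896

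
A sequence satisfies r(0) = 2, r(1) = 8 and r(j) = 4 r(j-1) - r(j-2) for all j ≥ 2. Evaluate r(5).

1560

r(2) = 4(8) - 2 = 30
r(3) = 4(30) - 8 = 112
r(4) = 4(112) - 30 = 418
r(5) = 4(418) - 112 = 1560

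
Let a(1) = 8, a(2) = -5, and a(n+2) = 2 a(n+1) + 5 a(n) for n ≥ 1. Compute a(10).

a(3) = 2*(-5) + 5*8 = 30
a(4) = 2*30 + 5*(-5) = 35
a(5) = 2*35 + 5*30 = 220
a(6) = 2*220 + 5*35 = 615
a(7) = 2*615 + 5*220 = 2330
a(8) = 2*2330 + 5*615 = 7735
a(9) = 2*7735 + 5*2330 = 27120
a(10) = 2*27120 + 5*7735 = 92915

92915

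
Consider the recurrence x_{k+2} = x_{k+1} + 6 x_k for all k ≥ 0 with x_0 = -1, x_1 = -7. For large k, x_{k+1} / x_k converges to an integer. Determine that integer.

The characteristic equation is r^2 - r - 6 = 0, which factors as (r - 3)(r + 2) = 0.
So the roots are 3 and -2. Since |3| > |-2| and the coefficient of 3^k is non-zero, the ratio tends to 3.

3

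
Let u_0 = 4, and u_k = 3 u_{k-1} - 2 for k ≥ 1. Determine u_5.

u_1 = 3(4) - 2 = 10
u_2 = 3(10) - 2 = 28
u_3 = 3(28) - 2 = 82
u_4 = 3(82) - 2 = 244
u_5 = 3(244) - 2 = 730

730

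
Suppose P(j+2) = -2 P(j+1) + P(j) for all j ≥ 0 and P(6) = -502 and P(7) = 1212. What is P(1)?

8

Rearranging, P(j-2) = P(j) + 2 P(j-1).
P(5) = 1212 + 2*(-502) = 208
P(4) = -502 + 2*208 = -86
P(3) = 208 + 2*(-86) = 36
P(2) = -86 + 2*36 = -14
P(1) = 36 + 2*(-14) = 8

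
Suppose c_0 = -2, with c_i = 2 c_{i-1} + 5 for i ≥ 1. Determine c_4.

c_1 = 2·(-2) + 5 = 1
c_2 = 2·1 + 5 = 7
c_3 = 2·7 + 5 = 19
c_4 = 2·19 + 5 = 43

43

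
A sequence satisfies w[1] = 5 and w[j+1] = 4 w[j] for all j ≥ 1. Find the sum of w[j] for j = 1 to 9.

w[2] = 4(5) = 20
w[3] = 4(20) = 80
w[4] = 4(80) = 320
w[5] = 4(320) = 1280
w[6] = 4(1280) = 5120
w[7] = 4(5120) = 20480
w[8] = 4(20480) = 81920
w[9] = 4(81920) = 327680
Sum = 5 + 20 + 80 + 320 + 1280 + 5120 + 20480 + 81920 + 327680 = 436905

436905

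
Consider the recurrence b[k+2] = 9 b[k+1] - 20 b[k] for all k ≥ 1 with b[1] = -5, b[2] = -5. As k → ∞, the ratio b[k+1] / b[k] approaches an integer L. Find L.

The characteristic equation is r^2 - 9r + 20 = 0, which factors as (r - 5)(r - 4) = 0.
So the roots are 5 and 4. Since |5| > |4| and the coefficient of 5^k is non-zero, the ratio tends to 5.

5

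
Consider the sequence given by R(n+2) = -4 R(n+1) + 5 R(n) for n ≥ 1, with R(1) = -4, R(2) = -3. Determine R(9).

R(3) = -4·(-3) + 5·(-4) = -8
R(4) = -4·(-8) + 5·(-3) = 17
R(5) = -4·17 + 5·(-8) = -108
R(6) = -4·(-108) + 5·17 = 517
R(7) = -4·517 + 5·(-108) = -2608
R(8) = -4·(-2608) + 5·517 = 13017
R(9) = -4·13017 + 5·(-2608) = -65108

-65108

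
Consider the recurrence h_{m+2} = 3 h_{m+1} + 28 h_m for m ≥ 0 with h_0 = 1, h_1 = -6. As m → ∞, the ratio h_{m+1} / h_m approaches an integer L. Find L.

The characteristic equation is r^2 - 3r - 28 = 0, which factors as (r - 7)(r + 4) = 0.
So the roots are 7 and -4. Since |7| > |-4| and the coefficient of 7^m is non-zero, the ratio tends to 7.

7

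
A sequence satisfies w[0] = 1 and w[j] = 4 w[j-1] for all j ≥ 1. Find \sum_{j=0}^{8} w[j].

87381

w[1] = 4(1) = 4
w[2] = 4(4) = 16
w[3] = 4(16) = 64
w[4] = 4(64) = 256
w[5] = 4(256) = 1024
w[6] = 4(1024) = 4096
w[7] = 4(4096) = 16384
w[8] = 4(16384) = 65536
Sum = 1 + 4 + 16 + 64 + 256 + 1024 + 4096 + 16384 + 65536 = 87381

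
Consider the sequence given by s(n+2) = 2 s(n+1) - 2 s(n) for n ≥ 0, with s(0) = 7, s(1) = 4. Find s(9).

s(2) = 2*4 - 2*7 = -6
s(3) = 2*(-6) - 2*4 = -20
s(4) = 2*(-20) - 2*(-6) = -28
s(5) = 2*(-28) - 2*(-20) = -16
s(6) = 2*(-16) - 2*(-28) = 24
s(7) = 2*24 - 2*(-16) = 80
s(8) = 2*80 - 2*24 = 112
s(9) = 2*112 - 2*80 = 64

64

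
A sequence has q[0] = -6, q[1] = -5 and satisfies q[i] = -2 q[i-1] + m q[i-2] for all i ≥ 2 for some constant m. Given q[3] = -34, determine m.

-2

q[2] = 10 - 6m
q[3] = -20 + 7m
So -20 + 7m = -34, giving m = -2.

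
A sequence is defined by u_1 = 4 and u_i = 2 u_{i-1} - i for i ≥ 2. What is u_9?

u_2 = 2·4 - 2 = 6
u_3 = 2·6 - 3 = 9
u_4 = 2·9 - 4 = 14
u_5 = 2·14 - 5 = 23
u_6 = 2·23 - 6 = 40
u_7 = 2·40 - 7 = 73
u_8 = 2·73 - 8 = 138
u_9 = 2·138 - 9 = 267

267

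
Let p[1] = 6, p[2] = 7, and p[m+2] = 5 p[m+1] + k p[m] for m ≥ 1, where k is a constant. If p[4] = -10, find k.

p[3] = 35 + 6k
p[4] = 175 + 37k
So 175 + 37k = -10, giving k = -5.

-5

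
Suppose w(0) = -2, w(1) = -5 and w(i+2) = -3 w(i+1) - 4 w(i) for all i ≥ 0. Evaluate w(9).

w(2) = -3*(-5) - 4*(-2) = 23
w(3) = -3*23 - 4*(-5) = -49
w(4) = -3*(-49) - 4*23 = 55
w(5) = -3*55 - 4*(-49) = 31
w(6) = -3*31 - 4*55 = -313
w(7) = -3*(-313) - 4*31 = 815
w(8) = -3*815 - 4*(-313) = -1193
w(9) = -3*(-1193) - 4*815 = 319

319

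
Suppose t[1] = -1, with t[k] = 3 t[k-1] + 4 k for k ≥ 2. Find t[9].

t[2] = 3·(-1) + 8 = 5
t[3] = 3·5 + 12 = 27
t[4] = 3·27 + 16 = 97
t[5] = 3·97 + 20 = 311
t[6] = 3·311 + 24 = 957
t[7] = 3·957 + 28 = 2899
t[8] = 3·2899 + 32 = 8729
t[9] = 3·8729 + 36 = 26223

26223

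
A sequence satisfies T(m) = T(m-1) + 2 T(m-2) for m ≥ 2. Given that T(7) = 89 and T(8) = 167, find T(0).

Rearranging, T(m-2) = (T(m) - T(m-1)) / 2.
T(6) = (167 - 89) / 2 = 78/2 = 39
T(5) = (89 - 39) / 2 = 50/2 = 25
T(4) = (39 - 25) / 2 = 14/2 = 7
T(3) = (25 - 7) / 2 = 18/2 = 9
T(2) = (7 - 9) / 2 = -2/2 = -1
T(1) = (9 - (-1)) / 2 = 10/2 = 5
T(0) = (-1 - 5) / 2 = -6/2 = -3

-3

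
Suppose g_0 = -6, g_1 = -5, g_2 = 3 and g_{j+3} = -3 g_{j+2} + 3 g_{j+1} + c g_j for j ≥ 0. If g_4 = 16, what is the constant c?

g_3 = -24 - 6c
g_4 = 81 + 13c
So 81 + 13c = 16, giving c = -5.

-5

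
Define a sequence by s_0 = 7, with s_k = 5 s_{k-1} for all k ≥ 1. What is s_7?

546875

s_1 = 5·7 = 35
s_2 = 5·35 = 175
s_3 = 5·175 = 875
s_4 = 5·875 = 4375
s_5 = 5·4375 = 21875
s_6 = 5·21875 = 109375
s_7 = 5·109375 = 546875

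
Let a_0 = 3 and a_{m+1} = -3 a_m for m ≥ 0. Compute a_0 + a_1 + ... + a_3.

-60

a_1 = -3*3 = -9
a_2 = -3*(-9) = 27
a_3 = -3*27 = -81
Sum = 3 + (-9) + 27 + (-81) = -60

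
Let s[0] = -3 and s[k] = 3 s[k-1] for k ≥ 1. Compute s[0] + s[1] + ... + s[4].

s[1] = 3*(-3) = -9
s[2] = 3*(-9) = -27
s[3] = 3*(-27) = -81
s[4] = 3*(-81) = -243
Sum = (-3) + (-9) + (-27) + (-81) + (-243) = -363

-363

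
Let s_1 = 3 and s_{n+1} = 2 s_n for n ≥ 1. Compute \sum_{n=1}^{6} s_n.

189

s_2 = 2*3 = 6
s_3 = 2*6 = 12
s_4 = 2*12 = 24
s_5 = 2*24 = 48
s_6 = 2*48 = 96
Sum = 3 + 6 + 12 + 24 + 48 + 96 = 189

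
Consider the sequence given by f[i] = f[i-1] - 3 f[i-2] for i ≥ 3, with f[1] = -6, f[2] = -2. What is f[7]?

-14

f[3] = (-2) - 3(-6) = 16
f[4] = 16 - 3(-2) = 22
f[5] = 22 - 3(16) = -26
f[6] = (-26) - 3(22) = -92
f[7] = (-92) - 3(-26) = -14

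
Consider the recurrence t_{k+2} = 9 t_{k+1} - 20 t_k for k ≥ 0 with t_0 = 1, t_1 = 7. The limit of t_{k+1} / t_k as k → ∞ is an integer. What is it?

5

The characteristic equation is r^2 - 9r + 20 = 0, which factors as (r - 5)(r - 4) = 0.
So the roots are 5 and 4. Since |5| > |4| and the coefficient of 5^k is non-zero, the ratio tends to 5.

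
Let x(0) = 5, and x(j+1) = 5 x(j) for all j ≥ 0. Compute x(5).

x(1) = 5*5 = 25
x(2) = 5*25 = 125
x(3) = 5*125 = 625
x(4) = 5*625 = 3125
x(5) = 5*3125 = 15625

15625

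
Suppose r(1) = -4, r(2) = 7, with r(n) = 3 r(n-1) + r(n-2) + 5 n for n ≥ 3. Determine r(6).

1431

r(3) = 3*7 + (-4) + 15 = 32
r(4) = 3*32 + 7 + 20 = 123
r(5) = 3*123 + 32 + 25 = 426
r(6) = 3*426 + 123 + 30 = 1431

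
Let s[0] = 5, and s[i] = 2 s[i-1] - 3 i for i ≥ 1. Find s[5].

-11

s[1] = 2(5) - 3 = 7
s[2] = 2(7) - 6 = 8
s[3] = 2(8) - 9 = 7
s[4] = 2(7) - 12 = 2
s[5] = 2(2) - 15 = -11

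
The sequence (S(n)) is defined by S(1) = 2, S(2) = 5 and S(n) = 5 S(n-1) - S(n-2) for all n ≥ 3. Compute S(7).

12098

S(3) = 5*5 - 2 = 23
S(4) = 5*23 - 5 = 110
S(5) = 5*110 - 23 = 527
S(6) = 5*527 - 110 = 2525
S(7) = 5*2525 - 527 = 12098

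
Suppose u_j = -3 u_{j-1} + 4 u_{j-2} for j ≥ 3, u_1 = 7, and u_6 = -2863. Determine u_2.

-7

Let u_2 = z.
u_3 = 28 - 3z
u_4 = -84 + 13z
u_5 = 364 - 51z
u_6 = -1428 + 205z
So -1428 + 205z = -2863, giving z = -7.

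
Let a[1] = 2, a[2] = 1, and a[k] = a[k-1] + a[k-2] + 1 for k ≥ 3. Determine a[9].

80

a[3] = 1 + 2 + 1 = 4
a[4] = 4 + 1 + 1 = 6
a[5] = 6 + 4 + 1 = 11
a[6] = 11 + 6 + 1 = 18
a[7] = 18 + 11 + 1 = 30
a[8] = 30 + 18 + 1 = 49
a[9] = 49 + 30 + 1 = 80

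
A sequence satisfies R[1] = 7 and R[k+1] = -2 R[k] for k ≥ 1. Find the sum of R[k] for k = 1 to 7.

R[2] = -2(7) = -14
R[3] = -2(-14) = 28
R[4] = -2(28) = -56
R[5] = -2(-56) = 112
R[6] = -2(112) = -224
R[7] = -2(-224) = 448
Sum = 7 + (-14) + 28 + (-56) + 112 + (-224) + 448 = 301

301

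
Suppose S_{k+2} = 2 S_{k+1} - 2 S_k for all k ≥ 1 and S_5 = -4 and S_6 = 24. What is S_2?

-6

Rearranging, S_{k-2} = (S_k - 2 S_{k-1}) / -2.
S_4 = (24 - 2·(-4)) / -2 = 32/-2 = -16
S_3 = (-4 - 2·(-16)) / -2 = 28/-2 = -14
S_2 = (-16 - 2·(-14)) / -2 = 12/-2 = -6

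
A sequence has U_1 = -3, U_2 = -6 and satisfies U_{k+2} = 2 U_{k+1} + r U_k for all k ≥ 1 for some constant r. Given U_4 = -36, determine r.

1

U_3 = -12 - 3r
U_4 = -24 - 12r
So -24 - 12r = -36, giving r = 1.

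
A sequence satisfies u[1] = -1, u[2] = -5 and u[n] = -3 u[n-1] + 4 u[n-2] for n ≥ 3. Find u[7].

3275

u[3] = -3*(-5) + 4*(-1) = 11
u[4] = -3*11 + 4*(-5) = -53
u[5] = -3*(-53) + 4*11 = 203
u[6] = -3*203 + 4*(-53) = -821
u[7] = -3*(-821) + 4*203 = 3275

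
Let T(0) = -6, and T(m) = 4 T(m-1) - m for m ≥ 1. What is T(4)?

T(1) = 4*(-6) - 1 = -25
T(2) = 4*(-25) - 2 = -102
T(3) = 4*(-102) - 3 = -411
T(4) = 4*(-411) - 4 = -1648

-1648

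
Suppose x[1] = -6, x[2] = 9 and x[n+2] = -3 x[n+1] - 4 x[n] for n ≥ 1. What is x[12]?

-1179

x[3] = -3(9) - 4(-6) = -3
x[4] = -3(-3) - 4(9) = -27
x[5] = -3(-27) - 4(-3) = 93
x[6] = -3(93) - 4(-27) = -171
x[7] = -3(-171) - 4(93) = 141
x[8] = -3(141) - 4(-171) = 261
x[9] = -3(261) - 4(141) = -1347
x[10] = -3(-1347) - 4(261) = 2997
x[11] = -3(2997) - 4(-1347) = -3603
x[12] = -3(-3603) - 4(2997) = -1179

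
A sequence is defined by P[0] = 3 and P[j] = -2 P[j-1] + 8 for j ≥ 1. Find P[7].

-40

P[1] = -2·3 + 8 = 2
P[2] = -2·2 + 8 = 4
P[3] = -2·4 + 8 = 0
P[4] = -2·0 + 8 = 8
P[5] = -2·8 + 8 = -8
P[6] = -2·(-8) + 8 = 24
P[7] = -2·24 + 8 = -40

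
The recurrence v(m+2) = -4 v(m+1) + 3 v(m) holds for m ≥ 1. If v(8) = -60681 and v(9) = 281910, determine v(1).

Rearranging, v(m-2) = (v(m) + 4 v(m-1)) / 3.
v(7) = (281910 + 4*(-60681)) / 3 = 39186/3 = 13062
v(6) = (-60681 + 4*13062) / 3 = -8433/3 = -2811
v(5) = (13062 + 4*(-2811)) / 3 = 1818/3 = 606
v(4) = (-2811 + 4*606) / 3 = -387/3 = -129
v(3) = (606 + 4*(-129)) / 3 = 90/3 = 30
v(2) = (-129 + 4*30) / 3 = -9/3 = -3
v(1) = (30 + 4*(-3)) / 3 = 18/3 = 6

6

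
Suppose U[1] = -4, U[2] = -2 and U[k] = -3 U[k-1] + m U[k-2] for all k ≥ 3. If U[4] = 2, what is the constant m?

U[3] = 6 - 4m
U[4] = -18 + 10m
So -18 + 10m = 2, giving m = 2.

2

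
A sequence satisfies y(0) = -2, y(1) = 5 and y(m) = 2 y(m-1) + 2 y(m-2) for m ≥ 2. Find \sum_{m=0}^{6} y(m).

y(2) = 2(5) + 2(-2) = 6
y(3) = 2(6) + 2(5) = 22
y(4) = 2(22) + 2(6) = 56
y(5) = 2(56) + 2(22) = 156
y(6) = 2(156) + 2(56) = 424
Sum = (-2) + 5 + 6 + 22 + 56 + 156 + 424 = 667

667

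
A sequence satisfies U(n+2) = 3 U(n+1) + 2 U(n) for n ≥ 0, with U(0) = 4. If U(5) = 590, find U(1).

2

Let U(1) = x.
U(2) = 8 + 3x
U(3) = 24 + 11x
U(4) = 88 + 39x
U(5) = 312 + 139x
So 312 + 139x = 590, giving x = 2.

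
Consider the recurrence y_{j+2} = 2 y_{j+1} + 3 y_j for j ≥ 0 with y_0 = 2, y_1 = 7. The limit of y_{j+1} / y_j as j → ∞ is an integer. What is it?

The characteristic equation is r^2 - 2r - 3 = 0, which factors as (r - 3)(r + 1) = 0.
So the roots are 3 and -1. Since |3| > |-1| and the coefficient of 3^j is non-zero, the ratio tends to 3.

3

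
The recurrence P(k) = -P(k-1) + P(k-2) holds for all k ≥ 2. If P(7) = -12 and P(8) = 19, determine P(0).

Rearranging, P(k-2) = P(k) + P(k-1).
P(6) = 19 + (-12) = 7
P(5) = -12 + 7 = -5
P(4) = 7 + (-5) = 2
P(3) = -5 + 2 = -3
P(2) = 2 + (-3) = -1
P(1) = -3 + (-1) = -4
P(0) = -1 + (-4) = -5

-5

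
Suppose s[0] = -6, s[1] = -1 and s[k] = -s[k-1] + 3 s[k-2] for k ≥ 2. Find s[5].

107

s[2] = -(-1) + 3(-6) = -17
s[3] = -(-17) + 3(-1) = 14
s[4] = -14 + 3(-17) = -65
s[5] = -(-65) + 3(14) = 107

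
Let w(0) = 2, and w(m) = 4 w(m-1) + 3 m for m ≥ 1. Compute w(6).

13646

w(1) = 4*2 + 3 = 11
w(2) = 4*11 + 6 = 50
w(3) = 4*50 + 9 = 209
w(4) = 4*209 + 12 = 848
w(5) = 4*848 + 15 = 3407
w(6) = 4*3407 + 18 = 13646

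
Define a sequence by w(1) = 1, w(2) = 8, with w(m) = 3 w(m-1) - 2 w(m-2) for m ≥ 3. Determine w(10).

w(3) = 3·8 - 2·1 = 22
w(4) = 3·22 - 2·8 = 50
w(5) = 3·50 - 2·22 = 106
w(6) = 3·106 - 2·50 = 218
w(7) = 3·218 - 2·106 = 442
w(8) = 3·442 - 2·218 = 890
w(9) = 3·890 - 2·442 = 1786
w(10) = 3·1786 - 2·890 = 3578

3578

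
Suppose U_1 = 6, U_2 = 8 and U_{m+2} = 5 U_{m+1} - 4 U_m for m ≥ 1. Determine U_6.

U_3 = 5·8 - 4·6 = 16
U_4 = 5·16 - 4·8 = 48
U_5 = 5·48 - 4·16 = 176
U_6 = 5·176 - 4·48 = 688

688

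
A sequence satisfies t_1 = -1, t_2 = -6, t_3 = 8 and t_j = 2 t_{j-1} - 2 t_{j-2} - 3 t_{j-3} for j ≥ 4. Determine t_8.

-550

t_4 = 2·8 - 2·(-6) - 3·(-1) = 31
t_5 = 2·31 - 2·8 - 3·(-6) = 64
t_6 = 2·64 - 2·31 - 3·8 = 42
t_7 = 2·42 - 2·64 - 3·31 = -137
t_8 = 2·(-137) - 2·42 - 3·64 = -550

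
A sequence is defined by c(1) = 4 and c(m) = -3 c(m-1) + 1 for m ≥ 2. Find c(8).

c(2) = -3*4 + 1 = -11
c(3) = -3*(-11) + 1 = 34
c(4) = -3*34 + 1 = -101
c(5) = -3*(-101) + 1 = 304
c(6) = -3*304 + 1 = -911
c(7) = -3*(-911) + 1 = 2734
c(8) = -3*2734 + 1 = -8201

-8201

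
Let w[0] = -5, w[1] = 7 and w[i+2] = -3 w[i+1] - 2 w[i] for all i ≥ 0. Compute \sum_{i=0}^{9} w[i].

682

w[2] = -3·7 - 2·(-5) = -11
w[3] = -3·(-11) - 2·7 = 19
w[4] = -3·19 - 2·(-11) = -35
w[5] = -3·(-35) - 2·19 = 67
w[6] = -3·67 - 2·(-35) = -131
w[7] = -3·(-131) - 2·67 = 259
w[8] = -3·259 - 2·(-131) = -515
w[9] = -3·(-515) - 2·259 = 1027
Sum = (-5) + 7 + (-11) + 19 + (-35) + 67 + (-131) + 259 + (-515) + 1027 = 682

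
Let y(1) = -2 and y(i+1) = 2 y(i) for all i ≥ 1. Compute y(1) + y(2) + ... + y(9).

y(2) = 2(-2) = -4
y(3) = 2(-4) = -8
y(4) = 2(-8) = -16
y(5) = 2(-16) = -32
y(6) = 2(-32) = -64
y(7) = 2(-64) = -128
y(8) = 2(-128) = -256
y(9) = 2(-256) = -512
Sum = (-2) + (-4) + (-8) + (-16) + (-32) + (-64) + (-128) + (-256) + (-512) = -1022

-1022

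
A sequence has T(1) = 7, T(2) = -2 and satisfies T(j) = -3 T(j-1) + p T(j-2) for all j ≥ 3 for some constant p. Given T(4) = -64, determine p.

2

T(3) = 6 + 7p
T(4) = -18 - 23p
So -18 - 23p = -64, giving p = 2.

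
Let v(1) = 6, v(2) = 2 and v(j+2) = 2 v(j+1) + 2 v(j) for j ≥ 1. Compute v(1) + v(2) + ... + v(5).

164

v(3) = 2(2) + 2(6) = 16
v(4) = 2(16) + 2(2) = 36
v(5) = 2(36) + 2(16) = 104
Sum = 6 + 2 + 16 + 36 + 104 = 164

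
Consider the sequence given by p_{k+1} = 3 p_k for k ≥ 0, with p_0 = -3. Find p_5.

p_1 = 3*(-3) = -9
p_2 = 3*(-9) = -27
p_3 = 3*(-27) = -81
p_4 = 3*(-81) = -243
p_5 = 3*(-243) = -729

-729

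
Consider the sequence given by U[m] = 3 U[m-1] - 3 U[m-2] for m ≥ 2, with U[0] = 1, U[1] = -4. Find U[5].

U[2] = 3·(-4) - 3·1 = -15
U[3] = 3·(-15) - 3·(-4) = -33
U[4] = 3·(-33) - 3·(-15) = -54
U[5] = 3·(-54) - 3·(-33) = -63

-63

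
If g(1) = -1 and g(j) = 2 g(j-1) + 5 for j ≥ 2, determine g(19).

1048571

The fixed point is 5/(1 - 2) = -5, so g(j) + 5 = 2(g(j-1) + 5).
Hence g(j) = 4·2^{j-1} - 5.
g(19) = 4·2^{18} - 5 = 4·262144 - 5 = 1048571.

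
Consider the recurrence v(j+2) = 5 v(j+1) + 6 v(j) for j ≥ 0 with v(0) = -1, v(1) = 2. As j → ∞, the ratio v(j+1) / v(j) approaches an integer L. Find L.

6

The characteristic equation is r^2 - 5r - 6 = 0, which factors as (r - 6)(r + 1) = 0.
So the roots are 6 and -1. Since |6| > |-1| and the coefficient of 6^j is non-zero, the ratio tends to 6.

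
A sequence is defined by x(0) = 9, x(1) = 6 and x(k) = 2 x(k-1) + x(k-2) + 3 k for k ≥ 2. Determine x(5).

438

x(2) = 2*6 + 9 + 6 = 27
x(3) = 2*27 + 6 + 9 = 69
x(4) = 2*69 + 27 + 12 = 177
x(5) = 2*177 + 69 + 15 = 438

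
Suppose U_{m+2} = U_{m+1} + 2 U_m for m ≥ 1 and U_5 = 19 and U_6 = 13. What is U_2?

Rearranging, U_{m-2} = (U_m - U_{m-1}) / 2.
U_4 = (13 - 19) / 2 = -6/2 = -3
U_3 = (19 - (-3)) / 2 = 22/2 = 11
U_2 = (-3 - 11) / 2 = -14/2 = -7

-7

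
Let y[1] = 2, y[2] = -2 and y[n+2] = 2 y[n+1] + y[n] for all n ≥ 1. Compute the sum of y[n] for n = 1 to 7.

y[3] = 2(-2) + 2 = -2
y[4] = 2(-2) + (-2) = -6
y[5] = 2(-6) + (-2) = -14
y[6] = 2(-14) + (-6) = -34
y[7] = 2(-34) + (-14) = -82
Sum = 2 + (-2) + (-2) + (-6) + (-14) + (-34) + (-82) = -138

-138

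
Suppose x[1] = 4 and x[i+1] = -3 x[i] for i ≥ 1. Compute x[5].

x[2] = -3(4) = -12
x[3] = -3(-12) = 36
x[4] = -3(36) = -108
x[5] = -3(-108) = 324

324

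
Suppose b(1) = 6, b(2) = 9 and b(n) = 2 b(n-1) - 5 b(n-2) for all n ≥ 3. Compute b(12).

34851

b(3) = 2*9 - 5*6 = -12
b(4) = 2*(-12) - 5*9 = -69
b(5) = 2*(-69) - 5*(-12) = -78
b(6) = 2*(-78) - 5*(-69) = 189
b(7) = 2*189 - 5*(-78) = 768
b(8) = 2*768 - 5*189 = 591
b(9) = 2*591 - 5*768 = -2658
b(10) = 2*(-2658) - 5*591 = -8271
b(11) = 2*(-8271) - 5*(-2658) = -3252
b(12) = 2*(-3252) - 5*(-8271) = 34851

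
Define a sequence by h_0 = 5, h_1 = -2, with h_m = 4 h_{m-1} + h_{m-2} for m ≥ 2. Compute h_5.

-250

h_2 = 4·(-2) + 5 = -3
h_3 = 4·(-3) + (-2) = -14
h_4 = 4·(-14) + (-3) = -59
h_5 = 4·(-59) + (-14) = -250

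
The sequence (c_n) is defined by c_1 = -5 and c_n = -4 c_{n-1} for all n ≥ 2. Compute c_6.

5120

c_2 = -4*(-5) = 20
c_3 = -4*20 = -80
c_4 = -4*(-80) = 320
c_5 = -4*320 = -1280
c_6 = -4*(-1280) = 5120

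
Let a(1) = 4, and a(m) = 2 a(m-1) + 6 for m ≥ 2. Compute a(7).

a(2) = 2·4 + 6 = 14
a(3) = 2·14 + 6 = 34
a(4) = 2·34 + 6 = 74
a(5) = 2·74 + 6 = 154
a(6) = 2·154 + 6 = 314
a(7) = 2·314 + 6 = 634

634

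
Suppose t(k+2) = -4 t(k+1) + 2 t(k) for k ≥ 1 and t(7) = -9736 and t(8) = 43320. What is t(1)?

Rearranging, t(k-2) = (t(k) + 4 t(k-1)) / 2.
t(6) = (43320 + 4·(-9736)) / 2 = 4376/2 = 2188
t(5) = (-9736 + 4·2188) / 2 = -984/2 = -492
t(4) = (2188 + 4·(-492)) / 2 = 220/2 = 110
t(3) = (-492 + 4·110) / 2 = -52/2 = -26
t(2) = (110 + 4·(-26)) / 2 = 6/2 = 3
t(1) = (-26 + 4·3) / 2 = -14/2 = -7

-7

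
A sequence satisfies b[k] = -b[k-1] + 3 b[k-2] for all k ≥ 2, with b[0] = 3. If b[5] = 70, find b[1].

Let b[1] = z.
b[2] = 9 - z
b[3] = -9 + 4z
b[4] = 36 - 7z
b[5] = -63 + 19z
So -63 + 19z = 70, giving z = 7.

7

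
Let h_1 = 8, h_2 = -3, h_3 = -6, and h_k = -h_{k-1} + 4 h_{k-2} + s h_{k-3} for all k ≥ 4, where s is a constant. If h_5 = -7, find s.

-1

h_4 = -6 + 8s
h_5 = -18 - 11s
So -18 - 11s = -7, giving s = -1.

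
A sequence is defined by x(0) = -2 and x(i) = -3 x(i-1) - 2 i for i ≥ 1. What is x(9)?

x(1) = -3·(-2) - 2 = 4
x(2) = -3·4 - 4 = -16
x(3) = -3·(-16) - 6 = 42
x(4) = -3·42 - 8 = -134
x(5) = -3·(-134) - 10 = 392
x(6) = -3·392 - 12 = -1188
x(7) = -3·(-1188) - 14 = 3550
x(8) = -3·3550 - 16 = -10666
x(9) = -3·(-10666) - 18 = 31980

31980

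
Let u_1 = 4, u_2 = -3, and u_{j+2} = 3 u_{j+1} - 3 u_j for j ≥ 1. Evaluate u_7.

-108

u_3 = 3·(-3) - 3·4 = -21
u_4 = 3·(-21) - 3·(-3) = -54
u_5 = 3·(-54) - 3·(-21) = -99
u_6 = 3·(-99) - 3·(-54) = -135
u_7 = 3·(-135) - 3·(-99) = -108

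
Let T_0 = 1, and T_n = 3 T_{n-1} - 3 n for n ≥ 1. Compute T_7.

T_1 = 3·1 - 3 = 0
T_2 = 3·0 - 6 = -6
T_3 = 3·(-6) - 9 = -27
T_4 = 3·(-27) - 12 = -93
T_5 = 3·(-93) - 15 = -294
T_6 = 3·(-294) - 18 = -900
T_7 = 3·(-900) - 21 = -2721

-2721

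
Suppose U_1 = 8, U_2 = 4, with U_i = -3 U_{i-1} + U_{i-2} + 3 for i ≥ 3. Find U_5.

U_3 = -3·4 + 8 + 3 = -1
U_4 = -3·(-1) + 4 + 3 = 10
U_5 = -3·10 + (-1) + 3 = -28

-28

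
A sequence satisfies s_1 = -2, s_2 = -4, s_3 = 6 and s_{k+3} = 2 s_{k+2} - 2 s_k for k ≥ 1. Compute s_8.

128

s_4 = 2(6) - 2(-2) = 16
s_5 = 2(16) - 2(-4) = 40
s_6 = 2(40) - 2(6) = 68
s_7 = 2(68) - 2(16) = 104
s_8 = 2(104) - 2(40) = 128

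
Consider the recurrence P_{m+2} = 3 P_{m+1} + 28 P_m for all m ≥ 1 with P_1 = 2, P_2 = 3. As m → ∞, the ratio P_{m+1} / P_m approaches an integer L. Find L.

7

The characteristic equation is r^2 - 3r - 28 = 0, which factors as (r - 7)(r + 4) = 0.
So the roots are 7 and -4. Since |7| > |-4| and the coefficient of 7^m is non-zero, the ratio tends to 7.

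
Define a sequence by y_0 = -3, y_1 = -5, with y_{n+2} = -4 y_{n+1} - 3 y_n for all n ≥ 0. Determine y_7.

-8741

y_2 = -4·(-5) - 3·(-3) = 29
y_3 = -4·29 - 3·(-5) = -101
y_4 = -4·(-101) - 3·29 = 317
y_5 = -4·317 - 3·(-101) = -965
y_6 = -4·(-965) - 3·317 = 2909
y_7 = -4·2909 - 3·(-965) = -8741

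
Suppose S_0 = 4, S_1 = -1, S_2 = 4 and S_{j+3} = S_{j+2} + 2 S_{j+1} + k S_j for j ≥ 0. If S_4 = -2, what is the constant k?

S_3 = 2 + 4k
S_4 = 10 + 3k
So 10 + 3k = -2, giving k = -4.

-4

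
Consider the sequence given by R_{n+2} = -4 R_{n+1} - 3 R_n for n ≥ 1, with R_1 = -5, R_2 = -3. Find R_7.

2907

R_3 = -4(-3) - 3(-5) = 27
R_4 = -4(27) - 3(-3) = -99
R_5 = -4(-99) - 3(27) = 315
R_6 = -4(315) - 3(-99) = -963
R_7 = -4(-963) - 3(315) = 2907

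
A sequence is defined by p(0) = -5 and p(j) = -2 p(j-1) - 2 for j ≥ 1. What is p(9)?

2218

p(1) = -2*(-5) - 2 = 8
p(2) = -2*8 - 2 = -18
p(3) = -2*(-18) - 2 = 34
p(4) = -2*34 - 2 = -70
p(5) = -2*(-70) - 2 = 138
p(6) = -2*138 - 2 = -278
p(7) = -2*(-278) - 2 = 554
p(8) = -2*554 - 2 = -1110
p(9) = -2*(-1110) - 2 = 2218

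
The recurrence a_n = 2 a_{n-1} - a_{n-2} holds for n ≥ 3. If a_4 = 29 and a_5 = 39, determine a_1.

-1

Rearranging, a_{n-2} = -(a_n - 2 a_{n-1}).
a_3 = -(39 - 2·29) = 19
a_2 = -(29 - 2·19) = 9
a_1 = -(19 - 2·9) = -1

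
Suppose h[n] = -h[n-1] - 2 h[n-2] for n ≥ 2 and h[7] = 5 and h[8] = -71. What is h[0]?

4

Rearranging, h[n-2] = (h[n] + h[n-1]) / -2.
h[6] = (-71 + 5) / -2 = -66/-2 = 33
h[5] = (5 + 33) / -2 = 38/-2 = -19
h[4] = (33 + (-19)) / -2 = 14/-2 = -7
h[3] = (-19 + (-7)) / -2 = -26/-2 = 13
h[2] = (-7 + 13) / -2 = 6/-2 = -3
h[1] = (13 + (-3)) / -2 = 10/-2 = -5
h[0] = (-3 + (-5)) / -2 = -8/-2 = 4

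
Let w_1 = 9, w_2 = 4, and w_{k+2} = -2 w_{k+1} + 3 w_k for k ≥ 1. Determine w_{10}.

w_3 = -2(4) + 3(9) = 19
w_4 = -2(19) + 3(4) = -26
w_5 = -2(-26) + 3(19) = 109
w_6 = -2(109) + 3(-26) = -296
w_7 = -2(-296) + 3(109) = 919
w_8 = -2(919) + 3(-296) = -2726
w_9 = -2(-2726) + 3(919) = 8209
w_{10} = -2(8209) + 3(-2726) = -24596

-24596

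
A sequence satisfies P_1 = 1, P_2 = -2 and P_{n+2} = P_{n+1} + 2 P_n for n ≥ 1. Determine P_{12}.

-684

P_3 = (-2) + 2·1 = 0
P_4 = 0 + 2·(-2) = -4
P_5 = (-4) + 2·0 = -4
P_6 = (-4) + 2·(-4) = -12
P_7 = (-12) + 2·(-4) = -20
P_8 = (-20) + 2·(-12) = -44
P_9 = (-44) + 2·(-20) = -84
P_{10} = (-84) + 2·(-44) = -172
P_{11} = (-172) + 2·(-84) = -340
P_{12} = (-340) + 2·(-172) = -684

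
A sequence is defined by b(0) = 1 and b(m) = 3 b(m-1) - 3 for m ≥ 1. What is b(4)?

-39

b(1) = 3*1 - 3 = 0
b(2) = 3*0 - 3 = -3
b(3) = 3*(-3) - 3 = -12
b(4) = 3*(-12) - 3 = -39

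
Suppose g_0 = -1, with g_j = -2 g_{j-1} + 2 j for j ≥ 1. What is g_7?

190

g_1 = -2*(-1) + 2 = 4
g_2 = -2*4 + 4 = -4
g_3 = -2*(-4) + 6 = 14
g_4 = -2*14 + 8 = -20
g_5 = -2*(-20) + 10 = 50
g_6 = -2*50 + 12 = -88
g_7 = -2*(-88) + 14 = 190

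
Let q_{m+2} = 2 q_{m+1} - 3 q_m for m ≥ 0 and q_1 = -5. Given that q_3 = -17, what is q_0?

Let q_0 = v.
q_2 = -10 - 3v
q_3 = -5 - 6v
So -5 - 6v = -17, giving v = 2.

2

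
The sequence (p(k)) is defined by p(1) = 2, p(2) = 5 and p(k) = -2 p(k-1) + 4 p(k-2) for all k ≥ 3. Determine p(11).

-71168

p(3) = -2(5) + 4(2) = -2
p(4) = -2(-2) + 4(5) = 24
p(5) = -2(24) + 4(-2) = -56
p(6) = -2(-56) + 4(24) = 208
p(7) = -2(208) + 4(-56) = -640
p(8) = -2(-640) + 4(208) = 2112
p(9) = -2(2112) + 4(-640) = -6784
p(10) = -2(-6784) + 4(2112) = 22016
p(11) = -2(22016) + 4(-6784) = -71168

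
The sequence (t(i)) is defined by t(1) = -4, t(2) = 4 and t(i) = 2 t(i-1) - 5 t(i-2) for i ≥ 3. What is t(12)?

t(3) = 2(4) - 5(-4) = 28
t(4) = 2(28) - 5(4) = 36
t(5) = 2(36) - 5(28) = -68
t(6) = 2(-68) - 5(36) = -316
t(7) = 2(-316) - 5(-68) = -292
t(8) = 2(-292) - 5(-316) = 996
t(9) = 2(996) - 5(-292) = 3452
t(10) = 2(3452) - 5(996) = 1924
t(11) = 2(1924) - 5(3452) = -13412
t(12) = 2(-13412) - 5(1924) = -36444

-36444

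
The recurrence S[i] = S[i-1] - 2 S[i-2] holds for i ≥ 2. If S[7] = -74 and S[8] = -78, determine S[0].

Rearranging, S[i-2] = (S[i] - S[i-1]) / -2.
S[6] = (-78 - (-74)) / -2 = -4/-2 = 2
S[5] = (-74 - 2) / -2 = -76/-2 = 38
S[4] = (2 - 38) / -2 = -36/-2 = 18
S[3] = (38 - 18) / -2 = 20/-2 = -10
S[2] = (18 - (-10)) / -2 = 28/-2 = -14
S[1] = (-10 - (-14)) / -2 = 4/-2 = -2
S[0] = (-14 - (-2)) / -2 = -12/-2 = 6

6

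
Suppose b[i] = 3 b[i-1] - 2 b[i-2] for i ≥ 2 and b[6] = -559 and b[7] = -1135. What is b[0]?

Rearranging, b[i-2] = (b[i] - 3 b[i-1]) / -2.
b[5] = (-1135 - 3(-559)) / -2 = 542/-2 = -271
b[4] = (-559 - 3(-271)) / -2 = 254/-2 = -127
b[3] = (-271 - 3(-127)) / -2 = 110/-2 = -55
b[2] = (-127 - 3(-55)) / -2 = 38/-2 = -19
b[1] = (-55 - 3(-19)) / -2 = 2/-2 = -1
b[0] = (-19 - 3(-1)) / -2 = -16/-2 = 8

8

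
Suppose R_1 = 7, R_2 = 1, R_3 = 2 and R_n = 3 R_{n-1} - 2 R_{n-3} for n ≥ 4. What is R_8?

R_4 = 3·2 - 2·7 = -8
R_5 = 3·(-8) - 2·1 = -26
R_6 = 3·(-26) - 2·2 = -82
R_7 = 3·(-82) - 2·(-8) = -230
R_8 = 3·(-230) - 2·(-26) = -638

-638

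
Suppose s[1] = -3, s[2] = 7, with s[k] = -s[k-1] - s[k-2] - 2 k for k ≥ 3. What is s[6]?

s[3] = -7 - (-3) - 6 = -10
s[4] = -(-10) - 7 - 8 = -5
s[5] = -(-5) - (-10) - 10 = 5
s[6] = -5 - (-5) - 12 = -12

-12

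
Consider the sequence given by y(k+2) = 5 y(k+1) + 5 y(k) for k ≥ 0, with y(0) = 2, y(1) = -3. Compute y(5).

y(2) = 5(-3) + 5(2) = -5
y(3) = 5(-5) + 5(-3) = -40
y(4) = 5(-40) + 5(-5) = -225
y(5) = 5(-225) + 5(-40) = -1325

-1325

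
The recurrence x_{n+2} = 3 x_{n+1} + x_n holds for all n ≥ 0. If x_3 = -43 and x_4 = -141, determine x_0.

9

Rearranging, x_{n-2} = x_n - 3 x_{n-1}.
x_2 = -141 - 3*(-43) = -12
x_1 = -43 - 3*(-12) = -7
x_0 = -12 - 3*(-7) = 9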